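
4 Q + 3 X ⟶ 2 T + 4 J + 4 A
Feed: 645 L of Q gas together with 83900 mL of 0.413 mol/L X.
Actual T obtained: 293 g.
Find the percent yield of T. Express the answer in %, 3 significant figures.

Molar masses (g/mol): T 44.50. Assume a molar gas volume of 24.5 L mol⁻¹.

50.0 %

n(Q) = 645.0 / 24.5 = 26.33 mol
n(X) = 0.413 × 83900/1000 = 34.65 mol
n/ν → Q: 6.583, X: 11.55; Q is limiting.
theoretical n(T) = (2/4) × 26.33 = 13.17 mol → 586.1 g
% yield = 293 / 586.1 × 100 = 49.99 %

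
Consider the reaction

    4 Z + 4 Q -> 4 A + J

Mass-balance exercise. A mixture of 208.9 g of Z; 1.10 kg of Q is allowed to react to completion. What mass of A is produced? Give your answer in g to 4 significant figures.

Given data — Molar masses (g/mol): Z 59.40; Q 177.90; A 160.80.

565.5 g

n(Z) = 208.9 / 59.40 = 3.517 mol
n(Q) = 1.100×1000 / 177.90 = 6.183 mol
n/ν → Z: 0.8793, Q: 1.546; Z is limiting.
n(A) = (4/4) × 3.517 = 3.517 mol
mass = 3.517 × 160.80 = 565.5 g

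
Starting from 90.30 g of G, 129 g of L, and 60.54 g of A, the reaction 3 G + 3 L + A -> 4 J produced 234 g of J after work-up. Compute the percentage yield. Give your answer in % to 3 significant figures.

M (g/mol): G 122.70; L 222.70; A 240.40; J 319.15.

n(G) = 90.30 / 122.70 = 0.7359 mol
n(L) = 129.0 / 222.70 = 0.5793 mol
n(A) = 60.54 / 240.40 = 0.2518 mol
n/ν for G = 0.7359/3 = 0.2453
n/ν for L = 0.5793/3 = 0.1931
n/ν for A = 0.2518/1 = 0.2518
Smallest n/ν is L → limiting reagent.
theoretical n(J) = (4/3) × 0.5793 = 0.7724 mol → 246.5 g
% yield = 234 / 246.5 × 100 = 94.93 %

94.9 %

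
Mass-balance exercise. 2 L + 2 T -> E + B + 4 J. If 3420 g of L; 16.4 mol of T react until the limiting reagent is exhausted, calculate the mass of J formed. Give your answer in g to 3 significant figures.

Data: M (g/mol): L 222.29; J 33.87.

n(L) = 3420 / 222.29 = 15.39 mol
n(T) = 16.40 mol
n/ν → L: 7.695, T: 8.200; L is limiting.
n(J) = (4/2) × 15.39 = 30.78 mol
mass = 30.78 × 33.87 = 1043 g

1040 g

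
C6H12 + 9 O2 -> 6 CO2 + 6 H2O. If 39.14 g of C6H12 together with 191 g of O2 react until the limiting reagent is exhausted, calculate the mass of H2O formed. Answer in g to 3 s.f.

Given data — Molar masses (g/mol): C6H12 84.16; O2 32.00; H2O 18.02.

50.3 g

n(C6H12) = 39.14 / 84.16 = 0.4651 mol
n(O2) = 191.0 / 32.00 = 5.969 mol
n/ν → C6H12: 0.4651, O2: 0.6632; C6H12 is limiting.
n(H2O) = (6/1) × 0.4651 = 2.791 mol
mass = 2.791 × 18.02 = 50.29 g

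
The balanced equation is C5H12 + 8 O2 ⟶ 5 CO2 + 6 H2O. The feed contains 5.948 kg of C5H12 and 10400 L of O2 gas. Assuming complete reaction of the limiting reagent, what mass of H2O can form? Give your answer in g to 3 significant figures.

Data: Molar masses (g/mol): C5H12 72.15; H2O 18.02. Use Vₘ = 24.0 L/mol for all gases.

n(C5H12) = 5.948×1000 / 72.15 = 82.44 mol
n(O2) = 10400 / 24.0 = 433.3 mol
n/ν for C5H12 = 82.44/1 = 82.44
n/ν for O2 = 433.3/8 = 54.16
Smallest n/ν is O2 → limiting reagent.
n(H2O) = (6/8) × 433.3 = 325.0 mol
mass = 325.0 × 18.02 = 5857 g

5860 g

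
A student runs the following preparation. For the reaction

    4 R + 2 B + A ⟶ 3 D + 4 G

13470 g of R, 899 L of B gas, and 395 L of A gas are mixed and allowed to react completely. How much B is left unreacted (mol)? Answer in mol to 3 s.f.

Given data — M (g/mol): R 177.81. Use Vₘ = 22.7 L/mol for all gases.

4.80 mol

n(R) = 13470 / 177.81 = 75.76 mol
n(B) = 899.0 / 22.7 = 39.60 mol
n(A) = 395.0 / 22.7 = 17.40 mol
n/ν for R = 75.76/4 = 18.94
n/ν for B = 39.60/2 = 19.80
n/ν for A = 17.40/1 = 17.40
Smallest n/ν is A → limiting reagent.
B consumed = (2/1) × 17.40 = 34.80 mol
B remaining = 39.60 − 34.80 = 4.800 mol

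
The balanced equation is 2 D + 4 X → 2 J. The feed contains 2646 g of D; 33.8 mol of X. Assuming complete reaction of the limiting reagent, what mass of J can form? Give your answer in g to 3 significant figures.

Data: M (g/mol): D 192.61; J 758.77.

10400 g

n(D) = 2646 / 192.61 = 13.74 mol
n(X) = 33.80 mol
n/ν for D = 13.74/2 = 6.870
n/ν for X = 33.80/4 = 8.450
Smallest n/ν is D → limiting reagent.
n(J) = (2/2) × 13.74 = 13.74 mol
mass = 13.74 × 758.77 = 10430 g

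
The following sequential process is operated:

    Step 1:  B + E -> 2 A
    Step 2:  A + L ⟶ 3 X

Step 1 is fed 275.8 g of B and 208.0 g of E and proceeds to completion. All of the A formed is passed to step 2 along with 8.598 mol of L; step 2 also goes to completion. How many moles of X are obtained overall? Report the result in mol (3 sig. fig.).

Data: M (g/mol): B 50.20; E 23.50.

25.8 mol

Step 1:
n(B) = 275.8 / 50.20 = 5.494 mol
n(E) = 208.0 / 23.50 = 8.851 mol
n/ν for B = 5.494/1 = 5.494
n/ν for E = 8.851/1 = 8.851
Smallest n/ν is B → limiting reagent.
n(A) produced = (2/1) × 5.494 = 10.99 mol
Step 2:
n(A) available = 10.99 mol
n(L) = 8.598 mol
n/ν for A = 10.99/1 = 10.99
n/ν for L = 8.598/1 = 8.598
Smallest n/ν is L → limiting reagent.
n(X) = (3/1) × 8.598 = 25.79 mol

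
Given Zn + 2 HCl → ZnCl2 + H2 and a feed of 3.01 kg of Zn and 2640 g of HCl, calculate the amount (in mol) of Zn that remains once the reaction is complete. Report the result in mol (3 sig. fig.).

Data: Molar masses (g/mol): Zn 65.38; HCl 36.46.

9.83 mol

n(Zn) = 3.010×1000 / 65.38 = 46.04 mol
n(HCl) = 2640 / 36.46 = 72.41 mol
n/ν → Zn: 46.04, HCl: 36.21; HCl is limiting.
Zn consumed = (1/2) × 72.41 = 36.21 mol
Zn remaining = 46.04 − 36.21 = 9.830 mol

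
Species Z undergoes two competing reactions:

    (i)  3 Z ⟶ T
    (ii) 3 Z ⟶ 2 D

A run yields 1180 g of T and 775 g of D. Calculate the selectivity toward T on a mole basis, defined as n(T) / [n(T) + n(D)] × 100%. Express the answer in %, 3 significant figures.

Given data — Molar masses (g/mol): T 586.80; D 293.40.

n(T) = 1180 / 586.80 = 2.011 mol
n(D) = 775 / 293.40 = 2.641 mol
selectivity = 2.011/(2.011+2.641) × 100 = 43.23 %

43.2 %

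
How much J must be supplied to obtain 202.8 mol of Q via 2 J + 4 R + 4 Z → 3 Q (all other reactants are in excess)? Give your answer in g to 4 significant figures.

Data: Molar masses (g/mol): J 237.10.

n(Q) = 202.8 mol
n(J) = (2/3) × 202.8 = 135.2 mol
mass = 135.2 × 237.10 = 32060 g

32060 g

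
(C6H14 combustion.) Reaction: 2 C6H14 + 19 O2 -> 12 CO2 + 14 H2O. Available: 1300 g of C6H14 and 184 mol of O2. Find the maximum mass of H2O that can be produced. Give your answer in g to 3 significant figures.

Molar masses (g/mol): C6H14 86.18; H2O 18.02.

1900 g

n(C6H14) = 1300 / 86.18 = 15.08 mol
n(O2) = 184.0 mol
n/ν for C6H14 = 15.08/2 = 7.540
n/ν for O2 = 184.0/19 = 9.684
Smallest n/ν is C6H14 → limiting reagent.
n(H2O) = (14/2) × 15.08 = 105.6 mol
mass = 105.6 × 18.02 = 1903 g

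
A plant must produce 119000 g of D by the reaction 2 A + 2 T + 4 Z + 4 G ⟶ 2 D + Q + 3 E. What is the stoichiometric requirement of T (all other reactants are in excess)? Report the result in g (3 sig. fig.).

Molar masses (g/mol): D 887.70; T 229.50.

n(D) = 119000 / 887.70 = 134.1 mol
n(T) = (2/2) × 134.1 = 134.1 mol
mass = 134.1 × 229.50 = 30780 g

30800 g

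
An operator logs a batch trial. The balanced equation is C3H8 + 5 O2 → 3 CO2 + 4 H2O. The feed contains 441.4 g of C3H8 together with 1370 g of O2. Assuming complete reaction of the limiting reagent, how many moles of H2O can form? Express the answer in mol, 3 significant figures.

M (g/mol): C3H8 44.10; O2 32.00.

n(C3H8) = 441.4 / 44.10 = 10.01 mol
n(O2) = 1370 / 32.00 = 42.81 mol
n/ν for C3H8 = 10.01/1 = 10.01
n/ν for O2 = 42.81/5 = 8.562
Smallest n/ν is O2 → limiting reagent.
n(H2O) = (4/5) × 42.81 = 34.25 mol

34.3 mol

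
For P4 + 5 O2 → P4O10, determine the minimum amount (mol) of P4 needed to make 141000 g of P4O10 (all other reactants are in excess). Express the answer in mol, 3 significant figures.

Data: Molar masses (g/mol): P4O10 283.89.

497 mol

n(P4O10) = 141000 / 283.89 = 496.7 mol
n(P4) = (1/1) × 496.7 = 496.7 mol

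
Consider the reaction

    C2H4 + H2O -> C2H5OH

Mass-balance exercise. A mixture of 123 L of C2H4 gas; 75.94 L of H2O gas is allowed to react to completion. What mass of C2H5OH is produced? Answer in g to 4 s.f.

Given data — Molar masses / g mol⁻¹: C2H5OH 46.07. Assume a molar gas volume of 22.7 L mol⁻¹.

154.1 g

n(C2H4) = 123.0 / 22.7 = 5.419 mol
n(H2O) = 75.94 / 22.7 = 3.345 mol
n/ν for C2H4 = 5.419/1 = 5.419
n/ν for H2O = 3.345/1 = 3.345
Smallest n/ν is H2O → limiting reagent.
n(C2H5OH) = (1/1) × 3.345 = 3.345 mol
mass = 3.345 × 46.07 = 154.1 g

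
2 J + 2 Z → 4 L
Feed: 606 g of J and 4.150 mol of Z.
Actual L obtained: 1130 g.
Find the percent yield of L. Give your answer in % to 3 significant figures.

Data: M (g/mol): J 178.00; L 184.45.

n(J) = 606.0 / 178.00 = 3.404 mol
n(Z) = 4.150 mol
n/ν for J = 3.404/2 = 1.702
n/ν for Z = 4.150/2 = 2.075
Smallest n/ν is J → limiting reagent.
theoretical n(L) = (4/2) × 3.404 = 6.808 mol → 1256 g
% yield = 1130 / 1256 × 100 = 89.97 %

90.0 %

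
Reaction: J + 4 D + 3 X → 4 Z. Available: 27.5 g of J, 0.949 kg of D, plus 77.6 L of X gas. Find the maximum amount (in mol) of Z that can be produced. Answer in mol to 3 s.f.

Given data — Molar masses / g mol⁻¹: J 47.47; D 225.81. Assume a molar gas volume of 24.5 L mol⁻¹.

n(J) = 27.50 / 47.47 = 0.5793 mol
n(D) = 0.9490×1000 / 225.81 = 4.203 mol
n(X) = 77.60 / 24.5 = 3.167 mol
n/ν for J = 0.5793/1 = 0.5793
n/ν for D = 4.203/4 = 1.051
n/ν for X = 3.167/3 = 1.056
Smallest n/ν is J → limiting reagent.
n(Z) = (4/1) × 0.5793 = 2.317 mol

2.32 mol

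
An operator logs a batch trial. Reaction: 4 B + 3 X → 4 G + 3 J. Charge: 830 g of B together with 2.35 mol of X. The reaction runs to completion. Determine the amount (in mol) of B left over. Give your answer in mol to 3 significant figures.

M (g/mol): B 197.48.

1.07 mol

n(B) = 830.0 / 197.48 = 4.203 mol
n(X) = 2.350 mol
n/ν for B = 4.203/4 = 1.051
n/ν for X = 2.350/3 = 0.7833
Smallest n/ν is X → limiting reagent.
B consumed = (4/3) × 2.350 = 3.133 mol
B remaining = 4.203 − 3.133 = 1.070 mol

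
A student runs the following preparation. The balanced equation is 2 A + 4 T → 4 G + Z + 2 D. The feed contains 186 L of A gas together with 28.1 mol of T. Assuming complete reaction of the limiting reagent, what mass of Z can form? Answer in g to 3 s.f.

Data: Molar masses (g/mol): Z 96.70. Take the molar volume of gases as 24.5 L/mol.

367 g

n(A) = 186.0 / 24.5 = 7.592 mol
n(T) = 28.10 mol
n/ν for A = 7.592/2 = 3.796
n/ν for T = 28.10/4 = 7.025
Smallest n/ν is A → limiting reagent.
n(Z) = (1/2) × 7.592 = 3.796 mol
mass = 3.796 × 96.70 = 367.1 g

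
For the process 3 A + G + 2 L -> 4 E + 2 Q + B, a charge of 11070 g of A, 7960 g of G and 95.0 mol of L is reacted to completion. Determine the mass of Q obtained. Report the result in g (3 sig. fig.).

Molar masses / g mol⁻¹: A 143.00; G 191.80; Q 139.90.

n(A) = 11070 / 143.00 = 77.41 mol
n(G) = 7960 / 191.80 = 41.50 mol
n(L) = 95.00 mol
n/ν for A = 77.41/3 = 25.80
n/ν for G = 41.50/1 = 41.50
n/ν for L = 95.00/2 = 47.50
Smallest n/ν is A → limiting reagent.
n(Q) = (2/3) × 77.41 = 51.61 mol
mass = 51.61 × 139.90 = 7220 g

7220 g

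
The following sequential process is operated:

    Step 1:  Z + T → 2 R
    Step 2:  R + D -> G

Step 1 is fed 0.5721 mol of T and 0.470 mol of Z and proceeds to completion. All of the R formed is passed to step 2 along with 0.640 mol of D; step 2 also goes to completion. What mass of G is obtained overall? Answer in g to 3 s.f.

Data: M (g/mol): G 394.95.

Step 1:
n(T) = 0.5721 mol
n(Z) = 0.4700 mol
n/ν → T: 0.5721, Z: 0.4700; Z is limiting.
n(R) produced = (2/1) × 0.4700 = 0.9400 mol
Step 2:
n(R) available = 0.9400 mol
n(D) = 0.6400 mol
n/ν → R: 0.9400, D: 0.6400; D is limiting.
n(G) = (1/1) × 0.6400 = 0.6400 mol
mass = 0.6400 × 394.95 = 252.8 g

253 g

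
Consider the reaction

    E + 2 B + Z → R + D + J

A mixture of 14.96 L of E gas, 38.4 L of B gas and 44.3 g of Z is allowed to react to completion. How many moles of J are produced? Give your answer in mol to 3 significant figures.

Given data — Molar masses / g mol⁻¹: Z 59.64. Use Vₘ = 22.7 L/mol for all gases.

n(E) = 14.96 / 22.7 = 0.6590 mol
n(B) = 38.40 / 22.7 = 1.692 mol
n(Z) = 44.30 / 59.64 = 0.7428 mol
n/ν for E = 0.6590/1 = 0.6590
n/ν for B = 1.692/2 = 0.8460
n/ν for Z = 0.7428/1 = 0.7428
Smallest n/ν is E → limiting reagent.
n(J) = (1/1) × 0.6590 = 0.6590 mol

0.659 mol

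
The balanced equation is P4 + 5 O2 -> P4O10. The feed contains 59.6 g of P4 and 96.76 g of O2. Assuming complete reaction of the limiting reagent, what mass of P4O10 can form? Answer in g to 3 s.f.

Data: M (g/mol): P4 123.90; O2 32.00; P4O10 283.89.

137 g

n(P4) = 59.60 / 123.90 = 0.4810 mol
n(O2) = 96.76 / 32.00 = 3.024 mol
n/ν for P4 = 0.4810/1 = 0.4810
n/ν for O2 = 3.024/5 = 0.6048
Smallest n/ν is P4 → limiting reagent.
n(P4O10) = (1/1) × 0.4810 = 0.4810 mol
mass = 0.4810 × 283.89 = 136.6 g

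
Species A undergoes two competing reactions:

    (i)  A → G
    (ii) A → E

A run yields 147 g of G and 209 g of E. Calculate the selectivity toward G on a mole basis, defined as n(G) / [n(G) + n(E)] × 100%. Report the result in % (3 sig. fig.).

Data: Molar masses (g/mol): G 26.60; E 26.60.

41.3 %

n(G) = 147 / 26.60 = 5.526 mol
n(E) = 209 / 26.60 = 7.857 mol
selectivity = 5.526/(5.526+7.857) × 100 = 41.29 %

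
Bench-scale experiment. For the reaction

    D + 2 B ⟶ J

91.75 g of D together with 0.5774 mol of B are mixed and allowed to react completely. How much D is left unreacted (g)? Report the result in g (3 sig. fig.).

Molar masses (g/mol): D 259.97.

16.7 g

n(D) = 91.75 / 259.97 = 0.3529 mol
n(B) = 0.5774 mol
n/ν for D = 0.3529/1 = 0.3529
n/ν for B = 0.5774/2 = 0.2887
Smallest n/ν is B → limiting reagent.
D consumed = (1/2) × 0.5774 = 0.2887 mol
D remaining = 0.3529 − 0.2887 = 0.06420 mol
mass = 0.06420 × 259.97 = 16.69 g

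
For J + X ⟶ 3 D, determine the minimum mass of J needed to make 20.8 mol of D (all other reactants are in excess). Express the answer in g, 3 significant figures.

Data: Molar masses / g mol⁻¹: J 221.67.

n(D) = 20.80 mol
n(J) = (1/3) × 20.80 = 6.933 mol
mass = 6.933 × 221.67 = 1537 g

1540 g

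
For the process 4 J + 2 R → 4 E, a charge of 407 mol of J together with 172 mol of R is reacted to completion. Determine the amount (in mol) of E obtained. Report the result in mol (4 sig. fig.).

n(J) = 407.0 mol
n(R) = 172.0 mol
n/ν → J: 101.8, R: 86.00; R is limiting.
n(E) = (4/2) × 172.0 = 344.0 mol

344.0 mol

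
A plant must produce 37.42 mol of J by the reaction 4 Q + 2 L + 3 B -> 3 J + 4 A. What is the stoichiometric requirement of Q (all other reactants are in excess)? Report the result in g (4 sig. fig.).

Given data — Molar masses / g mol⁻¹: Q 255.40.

n(J) = 37.42 mol
n(Q) = (4/3) × 37.42 = 49.89 mol
mass = 49.89 × 255.40 = 12740 g

12740 g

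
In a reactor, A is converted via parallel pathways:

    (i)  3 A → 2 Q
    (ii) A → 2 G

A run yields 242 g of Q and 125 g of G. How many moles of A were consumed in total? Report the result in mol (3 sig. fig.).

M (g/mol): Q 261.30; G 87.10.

n(Q) = 242 / 261.30 = 0.9261 mol
n(G) = 125 / 87.10 = 1.435 mol
n(A) via (i) = (3/2)×0.9261 = 1.389 mol
n(A) via (ii) = (1/2)×1.435 = 0.7175 mol
total n(A) = 1.389 + 0.7175 = 2.107 mol

2.11 mol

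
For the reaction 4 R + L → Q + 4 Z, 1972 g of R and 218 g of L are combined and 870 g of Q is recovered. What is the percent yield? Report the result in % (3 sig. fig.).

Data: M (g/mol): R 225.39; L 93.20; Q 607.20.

n(R) = 1972 / 225.39 = 8.749 mol
n(L) = 218.0 / 93.20 = 2.339 mol
n/ν for R = 8.749/4 = 2.187
n/ν for L = 2.339/1 = 2.339
Smallest n/ν is R → limiting reagent.
theoretical n(Q) = (1/4) × 8.749 = 2.187 mol → 1328 g
% yield = 870 / 1328 × 100 = 65.51 %

65.5 %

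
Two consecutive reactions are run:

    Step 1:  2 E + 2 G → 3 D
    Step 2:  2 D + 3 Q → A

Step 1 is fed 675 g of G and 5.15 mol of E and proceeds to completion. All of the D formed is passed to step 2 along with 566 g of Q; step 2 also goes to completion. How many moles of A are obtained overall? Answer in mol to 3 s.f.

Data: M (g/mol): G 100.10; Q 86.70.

2.18 mol

Step 1:
n(G) = 675.0 / 100.10 = 6.743 mol
n(E) = 5.150 mol
n/ν for G = 6.743/2 = 3.372
n/ν for E = 5.150/2 = 2.575
Smallest n/ν is E → limiting reagent.
n(D) produced = (3/2) × 5.150 = 7.725 mol
Step 2:
n(D) available = 7.725 mol
n(Q) = 566.0 / 86.70 = 6.528 mol
n/ν for D = 7.725/2 = 3.863
n/ν for Q = 6.528/3 = 2.176
Smallest n/ν is Q → limiting reagent.
n(A) = (1/3) × 6.528 = 2.176 mol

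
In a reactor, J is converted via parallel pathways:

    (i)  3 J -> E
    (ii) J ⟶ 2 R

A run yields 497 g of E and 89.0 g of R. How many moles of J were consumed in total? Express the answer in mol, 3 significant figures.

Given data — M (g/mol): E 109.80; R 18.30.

16.0 mol

n(E) = 497 / 109.80 = 4.526 mol
n(R) = 89.0 / 18.30 = 4.863 mol
n(J) via (i) = (3/1)×4.526 = 13.58 mol
n(J) via (ii) = (1/2)×4.863 = 2.432 mol
total n(J) = 13.58 + 2.432 = 16.01 mol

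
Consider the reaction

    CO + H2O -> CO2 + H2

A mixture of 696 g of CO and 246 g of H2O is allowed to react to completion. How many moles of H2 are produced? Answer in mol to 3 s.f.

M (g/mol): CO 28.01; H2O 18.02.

n(CO) = 696.0 / 28.01 = 24.85 mol
n(H2O) = 246.0 / 18.02 = 13.65 mol
n/ν for CO = 24.85/1 = 24.85
n/ν for H2O = 13.65/1 = 13.65
Smallest n/ν is H2O → limiting reagent.
n(H2) = (1/1) × 13.65 = 13.65 mol

13.7 mol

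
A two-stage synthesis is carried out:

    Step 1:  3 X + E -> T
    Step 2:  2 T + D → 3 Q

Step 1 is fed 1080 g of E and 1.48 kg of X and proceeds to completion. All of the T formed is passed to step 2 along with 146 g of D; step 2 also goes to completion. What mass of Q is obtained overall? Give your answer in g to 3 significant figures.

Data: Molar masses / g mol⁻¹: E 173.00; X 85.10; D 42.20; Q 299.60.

Step 1:
n(E) = 1080 / 173.00 = 6.243 mol
n(X) = 1.480×1000 / 85.10 = 17.39 mol
n/ν → E: 6.243, X: 5.797; X is limiting.
n(T) produced = (1/3) × 17.39 = 5.797 mol
Step 2:
n(T) available = 5.797 mol
n(D) = 146.0 / 42.20 = 3.460 mol
n/ν → T: 2.899, D: 3.460; T is limiting.
n(Q) = (3/2) × 5.797 = 8.696 mol
mass = 8.696 × 299.60 = 2605 g

2610 g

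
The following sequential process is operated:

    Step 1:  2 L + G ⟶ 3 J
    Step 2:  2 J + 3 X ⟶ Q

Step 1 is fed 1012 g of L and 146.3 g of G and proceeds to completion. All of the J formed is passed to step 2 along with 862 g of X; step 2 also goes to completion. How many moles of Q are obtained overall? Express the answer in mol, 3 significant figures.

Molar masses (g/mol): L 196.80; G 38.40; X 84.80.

3.39 mol

Step 1:
n(L) = 1012 / 196.80 = 5.142 mol
n(G) = 146.3 / 38.40 = 3.810 mol
n/ν for L = 5.142/2 = 2.571
n/ν for G = 3.810/1 = 3.810
Smallest n/ν is L → limiting reagent.
n(J) produced = (3/2) × 5.142 = 7.713 mol
Step 2:
n(J) available = 7.713 mol
n(X) = 862.0 / 84.80 = 10.17 mol
n/ν for J = 7.713/2 = 3.857
n/ν for X = 10.17/3 = 3.390
Smallest n/ν is X → limiting reagent.
n(Q) = (1/3) × 10.17 = 3.390 mol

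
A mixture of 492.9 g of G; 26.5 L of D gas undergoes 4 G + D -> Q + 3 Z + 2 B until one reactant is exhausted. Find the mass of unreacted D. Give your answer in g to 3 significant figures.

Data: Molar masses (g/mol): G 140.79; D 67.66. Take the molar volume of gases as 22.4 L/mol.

n(G) = 492.9 / 140.79 = 3.501 mol
n(D) = 26.50 / 22.4 = 1.183 mol
n/ν → G: 0.8753, D: 1.183; G is limiting.
D consumed = (1/4) × 3.501 = 0.8753 mol
D remaining = 1.183 − 0.8753 = 0.3077 mol
mass = 0.3077 × 67.66 = 20.82 g

20.8 g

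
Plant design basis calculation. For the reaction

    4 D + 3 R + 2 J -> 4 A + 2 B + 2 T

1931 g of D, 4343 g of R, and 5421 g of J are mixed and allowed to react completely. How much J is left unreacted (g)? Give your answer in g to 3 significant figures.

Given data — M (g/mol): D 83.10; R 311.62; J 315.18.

2490 g

n(D) = 1931 / 83.10 = 23.24 mol
n(R) = 4343 / 311.62 = 13.94 mol
n(J) = 5421 / 315.18 = 17.20 mol
n/ν for D = 23.24/4 = 5.810
n/ν for R = 13.94/3 = 4.647
n/ν for J = 17.20/2 = 8.600
Smallest n/ν is R → limiting reagent.
J consumed = (2/3) × 13.94 = 9.293 mol
J remaining = 17.20 − 9.293 = 7.907 mol
mass = 7.907 × 315.18 = 2492 g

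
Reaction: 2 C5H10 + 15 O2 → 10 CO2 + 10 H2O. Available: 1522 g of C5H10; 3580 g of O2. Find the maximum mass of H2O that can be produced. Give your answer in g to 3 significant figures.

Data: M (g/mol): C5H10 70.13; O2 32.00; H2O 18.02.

1340 g

n(C5H10) = 1522 / 70.13 = 21.70 mol
n(O2) = 3580 / 32.00 = 111.9 mol
n/ν for C5H10 = 21.70/2 = 10.85
n/ν for O2 = 111.9/15 = 7.460
Smallest n/ν is O2 → limiting reagent.
n(H2O) = (10/15) × 111.9 = 74.60 mol
mass = 74.60 × 18.02 = 1344 g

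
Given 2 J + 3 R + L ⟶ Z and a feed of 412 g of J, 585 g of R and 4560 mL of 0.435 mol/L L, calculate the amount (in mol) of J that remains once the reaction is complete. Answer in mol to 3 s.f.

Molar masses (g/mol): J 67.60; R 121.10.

2.87 mol

n(J) = 412.0 / 67.60 = 6.095 mol
n(R) = 585.0 / 121.10 = 4.831 mol
n(L) = 0.435 × 4560/1000 = 1.984 mol
n/ν for J = 6.095/2 = 3.048
n/ν for R = 4.831/3 = 1.610
n/ν for L = 1.984/1 = 1.984
Smallest n/ν is R → limiting reagent.
J consumed = (2/3) × 4.831 = 3.221 mol
J remaining = 6.095 − 3.221 = 2.874 mol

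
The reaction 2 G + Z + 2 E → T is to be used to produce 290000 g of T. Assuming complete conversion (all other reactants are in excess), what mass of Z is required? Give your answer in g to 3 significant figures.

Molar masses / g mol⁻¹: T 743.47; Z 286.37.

n(T) = 290000 / 743.47 = 390.1 mol
n(Z) = (1/1) × 390.1 = 390.1 mol
mass = 390.1 × 286.37 = 111700 g

112000 g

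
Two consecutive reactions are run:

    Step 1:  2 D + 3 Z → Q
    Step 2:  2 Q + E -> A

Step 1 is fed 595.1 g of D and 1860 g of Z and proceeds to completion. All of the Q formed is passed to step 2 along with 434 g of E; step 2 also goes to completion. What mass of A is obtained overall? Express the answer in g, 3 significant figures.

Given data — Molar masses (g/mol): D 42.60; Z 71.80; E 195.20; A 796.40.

1770 g

Step 1:
n(D) = 595.1 / 42.60 = 13.97 mol
n(Z) = 1860 / 71.80 = 25.91 mol
n/ν for D = 13.97/2 = 6.985
n/ν for Z = 25.91/3 = 8.637
Smallest n/ν is D → limiting reagent.
n(Q) produced = (1/2) × 13.97 = 6.985 mol
Step 2:
n(Q) available = 6.985 mol
n(E) = 434.0 / 195.20 = 2.223 mol
n/ν for Q = 6.985/2 = 3.493
n/ν for E = 2.223/1 = 2.223
Smallest n/ν is E → limiting reagent.
n(A) = (1/1) × 2.223 = 2.223 mol
mass = 2.223 × 796.40 = 1770 g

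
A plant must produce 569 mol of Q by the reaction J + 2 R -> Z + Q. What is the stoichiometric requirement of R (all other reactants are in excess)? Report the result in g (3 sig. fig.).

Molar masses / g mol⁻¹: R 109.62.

125000 g

n(Q) = 569.0 mol
n(R) = (2/1) × 569.0 = 1138 mol
mass = 1138 × 109.62 = 124700 g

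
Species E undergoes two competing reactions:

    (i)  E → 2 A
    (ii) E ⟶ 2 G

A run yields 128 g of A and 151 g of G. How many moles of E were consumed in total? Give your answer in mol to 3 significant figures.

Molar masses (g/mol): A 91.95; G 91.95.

n(A) = 128 / 91.95 = 1.392 mol
n(G) = 151 / 91.95 = 1.642 mol
n(E) via (i) = (1/2)×1.392 = 0.6960 mol
n(E) via (ii) = (1/2)×1.642 = 0.8210 mol
total n(E) = 0.6960 + 0.8210 = 1.517 mol

1.52 mol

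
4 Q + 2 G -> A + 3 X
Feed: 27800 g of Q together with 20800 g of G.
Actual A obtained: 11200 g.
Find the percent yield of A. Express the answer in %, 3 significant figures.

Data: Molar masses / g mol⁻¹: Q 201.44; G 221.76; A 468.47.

n(Q) = 27800 / 201.44 = 138.0 mol
n(G) = 20800 / 221.76 = 93.80 mol
n/ν → Q: 34.50, G: 46.90; Q is limiting.
theoretical n(A) = (1/4) × 138.0 = 34.50 mol → 16160 g
% yield = 11200 / 16160 × 100 = 69.31 %

69.3 %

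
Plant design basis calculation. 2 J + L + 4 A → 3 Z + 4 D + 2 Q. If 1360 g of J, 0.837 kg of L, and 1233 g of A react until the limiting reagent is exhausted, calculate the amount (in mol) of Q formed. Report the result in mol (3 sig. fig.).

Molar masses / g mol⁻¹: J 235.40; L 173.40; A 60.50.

n(J) = 1360 / 235.40 = 5.777 mol
n(L) = 0.8370×1000 / 173.40 = 4.827 mol
n(A) = 1233 / 60.50 = 20.38 mol
n/ν for J = 5.777/2 = 2.889
n/ν for L = 4.827/1 = 4.827
n/ν for A = 20.38/4 = 5.095
Smallest n/ν is J → limiting reagent.
n(Q) = (2/2) × 5.777 = 5.777 mol

5.78 mol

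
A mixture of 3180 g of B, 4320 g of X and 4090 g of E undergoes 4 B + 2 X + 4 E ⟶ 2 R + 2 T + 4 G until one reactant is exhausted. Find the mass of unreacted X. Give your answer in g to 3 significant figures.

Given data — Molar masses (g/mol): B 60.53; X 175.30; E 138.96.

n(B) = 3180 / 60.53 = 52.54 mol
n(X) = 4320 / 175.30 = 24.64 mol
n(E) = 4090 / 138.96 = 29.43 mol
n/ν for B = 52.54/4 = 13.14
n/ν for X = 24.64/2 = 12.32
n/ν for E = 29.43/4 = 7.358
Smallest n/ν is E → limiting reagent.
X consumed = (2/4) × 29.43 = 14.72 mol
X remaining = 24.64 − 14.72 = 9.920 mol
mass = 9.920 × 175.30 = 1739 g

1740 g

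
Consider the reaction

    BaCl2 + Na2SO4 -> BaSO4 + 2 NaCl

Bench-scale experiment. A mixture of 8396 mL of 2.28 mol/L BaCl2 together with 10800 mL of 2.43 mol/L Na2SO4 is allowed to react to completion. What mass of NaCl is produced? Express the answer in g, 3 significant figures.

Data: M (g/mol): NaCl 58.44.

2240 g

n(BaCl2) = 2.28 × 8396/1000 = 19.14 mol
n(Na2SO4) = 2.43 × 10800/1000 = 26.24 mol
n/ν → BaCl2: 19.14, Na2SO4: 26.24; BaCl2 is limiting.
n(NaCl) = (2/1) × 19.14 = 38.28 mol
mass = 38.28 × 58.44 = 2237 g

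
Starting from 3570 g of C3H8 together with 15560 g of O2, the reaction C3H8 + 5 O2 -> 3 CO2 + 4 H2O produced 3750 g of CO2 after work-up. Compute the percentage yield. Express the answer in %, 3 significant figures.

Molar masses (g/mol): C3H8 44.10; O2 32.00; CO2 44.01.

n(C3H8) = 3570 / 44.10 = 80.95 mol
n(O2) = 15560 / 32.00 = 486.3 mol
n/ν → C3H8: 80.95, O2: 97.26; C3H8 is limiting.
theoretical n(CO2) = (3/1) × 80.95 = 242.9 mol → 10690 g
% yield = 3750 / 10690 × 100 = 35.08 %

35.1 %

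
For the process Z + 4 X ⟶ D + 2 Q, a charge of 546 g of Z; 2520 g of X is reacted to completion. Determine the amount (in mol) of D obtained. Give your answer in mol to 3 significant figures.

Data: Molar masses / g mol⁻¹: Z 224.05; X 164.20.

n(Z) = 546.0 / 224.05 = 2.437 mol
n(X) = 2520 / 164.20 = 15.35 mol
n/ν for Z = 2.437/1 = 2.437
n/ν for X = 15.35/4 = 3.838
Smallest n/ν is Z → limiting reagent.
n(D) = (1/1) × 2.437 = 2.437 mol

2.44 mol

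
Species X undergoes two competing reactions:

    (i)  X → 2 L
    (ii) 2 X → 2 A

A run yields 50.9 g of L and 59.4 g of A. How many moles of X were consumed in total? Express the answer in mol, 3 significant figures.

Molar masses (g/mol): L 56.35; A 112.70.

n(L) = 50.9 / 56.35 = 0.9033 mol
n(A) = 59.4 / 112.70 = 0.5271 mol
n(X) via (i) = (1/2)×0.9033 = 0.4517 mol
n(X) via (ii) = (2/2)×0.5271 = 0.5271 mol
total n(X) = 0.4517 + 0.5271 = 0.9788 mol

0.979 mol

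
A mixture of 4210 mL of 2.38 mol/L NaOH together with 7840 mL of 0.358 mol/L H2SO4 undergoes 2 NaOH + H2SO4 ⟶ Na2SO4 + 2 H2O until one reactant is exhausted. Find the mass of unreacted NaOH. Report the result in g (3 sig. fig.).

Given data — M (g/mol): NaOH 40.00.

n(NaOH) = 2.38 × 4210/1000 = 10.02 mol
n(H2SO4) = 0.358 × 7840/1000 = 2.807 mol
n/ν for NaOH = 10.02/2 = 5.010
n/ν for H2SO4 = 2.807/1 = 2.807
Smallest n/ν is H2SO4 → limiting reagent.
NaOH consumed = (2/1) × 2.807 = 5.614 mol
NaOH remaining = 10.02 − 5.614 = 4.406 mol
mass = 4.406 × 40.00 = 176.2 g

176 g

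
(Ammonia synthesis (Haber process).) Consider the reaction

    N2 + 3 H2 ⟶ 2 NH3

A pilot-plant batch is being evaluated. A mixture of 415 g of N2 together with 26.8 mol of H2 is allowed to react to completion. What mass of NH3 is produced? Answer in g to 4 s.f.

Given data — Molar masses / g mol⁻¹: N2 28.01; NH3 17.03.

304.3 g

n(N2) = 415.0 / 28.01 = 14.82 mol
n(H2) = 26.80 mol
n/ν for N2 = 14.82/1 = 14.82
n/ν for H2 = 26.80/3 = 8.933
Smallest n/ν is H2 → limiting reagent.
n(NH3) = (2/3) × 26.80 = 17.87 mol
mass = 17.87 × 17.03 = 304.3 g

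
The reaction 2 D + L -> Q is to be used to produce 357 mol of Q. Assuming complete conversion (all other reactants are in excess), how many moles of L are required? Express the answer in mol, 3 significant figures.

357 mol

n(Q) = 357.0 mol
n(L) = (1/1) × 357.0 = 357.0 mol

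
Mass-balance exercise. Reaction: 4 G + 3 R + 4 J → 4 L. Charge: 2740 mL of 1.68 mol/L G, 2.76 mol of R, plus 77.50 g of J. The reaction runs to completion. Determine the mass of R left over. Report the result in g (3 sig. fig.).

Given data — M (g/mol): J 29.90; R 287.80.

n(G) = 1.68 × 2740/1000 = 4.603 mol
n(R) = 2.760 mol
n(J) = 77.50 / 29.90 = 2.592 mol
n/ν → G: 1.151, R: 0.9200, J: 0.6480; J is limiting.
R consumed = (3/4) × 2.592 = 1.944 mol
R remaining = 2.760 − 1.944 = 0.8160 mol
mass = 0.8160 × 287.80 = 234.8 g

235 g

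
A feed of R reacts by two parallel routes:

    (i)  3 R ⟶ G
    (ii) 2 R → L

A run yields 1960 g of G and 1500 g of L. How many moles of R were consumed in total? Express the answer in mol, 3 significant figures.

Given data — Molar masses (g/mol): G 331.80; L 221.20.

31.3 mol

n(G) = 1960 / 331.80 = 5.907 mol
n(L) = 1500 / 221.20 = 6.781 mol
n(R) via (i) = (3/1)×5.907 = 17.72 mol
n(R) via (ii) = (2/1)×6.781 = 13.56 mol
total n(R) = 17.72 + 13.56 = 31.28 mol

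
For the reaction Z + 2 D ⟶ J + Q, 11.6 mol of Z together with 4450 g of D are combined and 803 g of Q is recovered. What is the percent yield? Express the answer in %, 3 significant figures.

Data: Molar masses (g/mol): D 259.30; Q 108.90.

n(Z) = 11.60 mol
n(D) = 4450 / 259.30 = 17.16 mol
n/ν for Z = 11.60/1 = 11.60
n/ν for D = 17.16/2 = 8.580
Smallest n/ν is D → limiting reagent.
theoretical n(Q) = (1/2) × 17.16 = 8.580 mol → 934.4 g
% yield = 803 / 934.4 × 100 = 85.94 %

85.9 %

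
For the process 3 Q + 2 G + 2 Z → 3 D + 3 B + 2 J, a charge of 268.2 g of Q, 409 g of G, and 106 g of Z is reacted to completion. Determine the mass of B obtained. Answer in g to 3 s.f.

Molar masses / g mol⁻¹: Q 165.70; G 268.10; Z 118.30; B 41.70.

56.0 g

n(Q) = 268.2 / 165.70 = 1.619 mol
n(G) = 409.0 / 268.10 = 1.526 mol
n(Z) = 106.0 / 118.30 = 0.8960 mol
n/ν for Q = 1.619/3 = 0.5397
n/ν for G = 1.526/2 = 0.7630
n/ν for Z = 0.8960/2 = 0.4480
Smallest n/ν is Z → limiting reagent.
n(B) = (3/2) × 0.8960 = 1.344 mol
mass = 1.344 × 41.70 = 56.04 g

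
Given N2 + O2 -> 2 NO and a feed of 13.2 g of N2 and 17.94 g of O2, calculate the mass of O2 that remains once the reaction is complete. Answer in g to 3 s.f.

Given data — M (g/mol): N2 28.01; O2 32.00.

n(N2) = 13.20 / 28.01 = 0.4713 mol
n(O2) = 17.94 / 32.00 = 0.5606 mol
n/ν for N2 = 0.4713/1 = 0.4713
n/ν for O2 = 0.5606/1 = 0.5606
Smallest n/ν is N2 → limiting reagent.
O2 consumed = (1/1) × 0.4713 = 0.4713 mol
O2 remaining = 0.5606 − 0.4713 = 0.08930 mol
mass = 0.08930 × 32.00 = 2.858 g

2.86 g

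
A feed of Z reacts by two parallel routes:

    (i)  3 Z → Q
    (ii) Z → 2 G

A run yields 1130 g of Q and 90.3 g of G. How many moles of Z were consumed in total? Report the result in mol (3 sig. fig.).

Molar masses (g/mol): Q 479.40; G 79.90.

7.64 mol

n(Q) = 1130 / 479.40 = 2.357 mol
n(G) = 90.3 / 79.90 = 1.130 mol
n(Z) via (i) = (3/1)×2.357 = 7.071 mol
n(Z) via (ii) = (1/2)×1.130 = 0.5650 mol
total n(Z) = 7.071 + 0.5650 = 7.636 mol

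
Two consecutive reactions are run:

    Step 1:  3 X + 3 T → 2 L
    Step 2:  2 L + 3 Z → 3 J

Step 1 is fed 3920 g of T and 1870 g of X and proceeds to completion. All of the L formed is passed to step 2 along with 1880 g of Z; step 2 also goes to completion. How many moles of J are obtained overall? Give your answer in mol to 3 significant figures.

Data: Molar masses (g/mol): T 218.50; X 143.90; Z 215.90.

Step 1:
n(T) = 3920 / 218.50 = 17.94 mol
n(X) = 1870 / 143.90 = 13.00 mol
n/ν for T = 17.94/3 = 5.980
n/ν for X = 13.00/3 = 4.333
Smallest n/ν is X → limiting reagent.
n(L) produced = (2/3) × 13.00 = 8.667 mol
Step 2:
n(L) available = 8.667 mol
n(Z) = 1880 / 215.90 = 8.708 mol
n/ν for L = 8.667/2 = 4.334
n/ν for Z = 8.708/3 = 2.903
Smallest n/ν is Z → limiting reagent.
n(J) = (3/3) × 8.708 = 8.708 mol

8.71 mol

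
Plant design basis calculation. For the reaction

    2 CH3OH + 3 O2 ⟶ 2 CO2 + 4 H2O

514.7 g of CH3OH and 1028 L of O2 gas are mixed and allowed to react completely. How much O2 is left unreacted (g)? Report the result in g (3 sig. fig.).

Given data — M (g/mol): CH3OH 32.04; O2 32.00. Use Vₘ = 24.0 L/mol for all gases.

n(CH3OH) = 514.7 / 32.04 = 16.06 mol
n(O2) = 1028 / 24.0 = 42.83 mol
n/ν for CH3OH = 16.06/2 = 8.030
n/ν for O2 = 42.83/3 = 14.28
Smallest n/ν is CH3OH → limiting reagent.
O2 consumed = (3/2) × 16.06 = 24.09 mol
O2 remaining = 42.83 − 24.09 = 18.74 mol
mass = 18.74 × 32.00 = 599.7 g

600 g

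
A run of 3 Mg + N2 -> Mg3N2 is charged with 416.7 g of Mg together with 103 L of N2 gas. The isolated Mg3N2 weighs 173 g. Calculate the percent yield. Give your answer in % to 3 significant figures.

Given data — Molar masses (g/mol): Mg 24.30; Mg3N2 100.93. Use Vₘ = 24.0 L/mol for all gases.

39.9 %

n(Mg) = 416.7 / 24.30 = 17.15 mol
n(N2) = 103.0 / 24.0 = 4.292 mol
n/ν for Mg = 17.15/3 = 5.717
n/ν for N2 = 4.292/1 = 4.292
Smallest n/ν is N2 → limiting reagent.
theoretical n(Mg3N2) = (1/1) × 4.292 = 4.292 mol → 433.2 g
% yield = 173 / 433.2 × 100 = 39.94 %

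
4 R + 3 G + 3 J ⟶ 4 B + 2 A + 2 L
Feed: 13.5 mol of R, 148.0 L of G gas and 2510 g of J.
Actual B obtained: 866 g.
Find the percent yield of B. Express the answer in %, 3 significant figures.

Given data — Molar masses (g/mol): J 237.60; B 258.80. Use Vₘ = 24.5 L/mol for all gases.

41.5 %

n(R) = 13.50 mol
n(G) = 148.0 / 24.5 = 6.041 mol
n(J) = 2510 / 237.60 = 10.56 mol
n/ν for R = 13.50/4 = 3.375
n/ν for G = 6.041/3 = 2.014
n/ν for J = 10.56/3 = 3.520
Smallest n/ν is G → limiting reagent.
theoretical n(B) = (4/3) × 6.041 = 8.055 mol → 2085 g
% yield = 866 / 2085 × 100 = 41.53 %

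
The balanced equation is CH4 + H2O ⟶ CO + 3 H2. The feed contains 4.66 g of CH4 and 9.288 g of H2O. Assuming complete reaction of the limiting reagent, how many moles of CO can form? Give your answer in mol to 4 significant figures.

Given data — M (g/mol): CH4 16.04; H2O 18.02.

0.2905 mol

n(CH4) = 4.660 / 16.04 = 0.2905 mol
n(H2O) = 9.288 / 18.02 = 0.5154 mol
n/ν → CH4: 0.2905, H2O: 0.5154; CH4 is limiting.
n(CO) = (1/1) × 0.2905 = 0.2905 mol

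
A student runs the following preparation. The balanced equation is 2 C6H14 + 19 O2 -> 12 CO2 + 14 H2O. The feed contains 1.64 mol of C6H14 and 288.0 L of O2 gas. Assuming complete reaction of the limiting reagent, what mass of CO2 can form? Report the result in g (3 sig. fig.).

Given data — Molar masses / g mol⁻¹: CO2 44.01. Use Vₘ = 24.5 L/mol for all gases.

n(C6H14) = 1.640 mol
n(O2) = 288.0 / 24.5 = 11.76 mol
n/ν for C6H14 = 1.640/2 = 0.8200
n/ν for O2 = 11.76/19 = 0.6189
Smallest n/ν is O2 → limiting reagent.
n(CO2) = (12/19) × 11.76 = 7.427 mol
mass = 7.427 × 44.01 = 326.9 g

327 g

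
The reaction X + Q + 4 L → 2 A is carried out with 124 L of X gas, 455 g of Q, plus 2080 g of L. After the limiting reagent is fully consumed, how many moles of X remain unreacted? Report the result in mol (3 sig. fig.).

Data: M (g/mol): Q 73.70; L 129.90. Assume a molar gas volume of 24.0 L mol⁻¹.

1.16 mol

n(X) = 124.0 / 24.0 = 5.167 mol
n(Q) = 455.0 / 73.70 = 6.174 mol
n(L) = 2080 / 129.90 = 16.01 mol
n/ν for X = 5.167/1 = 5.167
n/ν for Q = 6.174/1 = 6.174
n/ν for L = 16.01/4 = 4.003
Smallest n/ν is L → limiting reagent.
X consumed = (1/4) × 16.01 = 4.003 mol
X remaining = 5.167 − 4.003 = 1.164 mol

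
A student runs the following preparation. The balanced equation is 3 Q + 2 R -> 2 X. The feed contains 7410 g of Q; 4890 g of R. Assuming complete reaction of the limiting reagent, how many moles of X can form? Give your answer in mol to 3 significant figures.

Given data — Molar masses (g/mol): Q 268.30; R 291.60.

n(Q) = 7410 / 268.30 = 27.62 mol
n(R) = 4890 / 291.60 = 16.77 mol
n/ν for Q = 27.62/3 = 9.207
n/ν for R = 16.77/2 = 8.385
Smallest n/ν is R → limiting reagent.
n(X) = (2/2) × 16.77 = 16.77 mol

16.8 mol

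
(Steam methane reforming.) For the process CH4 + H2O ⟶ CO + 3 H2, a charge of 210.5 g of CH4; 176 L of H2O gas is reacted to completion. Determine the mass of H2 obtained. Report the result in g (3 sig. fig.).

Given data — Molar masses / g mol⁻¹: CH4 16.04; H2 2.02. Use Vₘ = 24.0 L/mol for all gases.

44.4 g

n(CH4) = 210.5 / 16.04 = 13.12 mol
n(H2O) = 176.0 / 24.0 = 7.333 mol
n/ν for CH4 = 13.12/1 = 13.12
n/ν for H2O = 7.333/1 = 7.333
Smallest n/ν is H2O → limiting reagent.
n(H2) = (3/1) × 7.333 = 22.00 mol
mass = 22.00 × 2.02 = 44.44 g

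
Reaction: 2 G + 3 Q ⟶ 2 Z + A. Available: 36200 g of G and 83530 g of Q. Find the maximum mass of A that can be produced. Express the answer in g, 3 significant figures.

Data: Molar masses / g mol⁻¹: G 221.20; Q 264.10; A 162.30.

13300 g

n(G) = 36200 / 221.20 = 163.7 mol
n(Q) = 83530 / 264.10 = 316.3 mol
n/ν → G: 81.85, Q: 105.4; G is limiting.
n(A) = (1/2) × 163.7 = 81.85 mol
mass = 81.85 × 162.30 = 13280 g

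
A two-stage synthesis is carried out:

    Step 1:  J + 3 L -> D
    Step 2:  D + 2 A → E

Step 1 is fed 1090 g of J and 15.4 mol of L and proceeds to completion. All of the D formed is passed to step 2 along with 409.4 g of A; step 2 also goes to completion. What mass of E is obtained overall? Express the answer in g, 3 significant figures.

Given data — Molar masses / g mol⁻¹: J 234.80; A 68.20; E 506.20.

1520 g

Step 1:
n(J) = 1090 / 234.80 = 4.642 mol
n(L) = 15.40 mol
n/ν for J = 4.642/1 = 4.642
n/ν for L = 15.40/3 = 5.133
Smallest n/ν is J → limiting reagent.
n(D) produced = (1/1) × 4.642 = 4.642 mol
Step 2:
n(D) available = 4.642 mol
n(A) = 409.4 / 68.20 = 6.003 mol
n/ν for D = 4.642/1 = 4.642
n/ν for A = 6.003/2 = 3.002
Smallest n/ν is A → limiting reagent.
n(E) = (1/2) × 6.003 = 3.002 mol
mass = 3.002 × 506.20 = 1520 g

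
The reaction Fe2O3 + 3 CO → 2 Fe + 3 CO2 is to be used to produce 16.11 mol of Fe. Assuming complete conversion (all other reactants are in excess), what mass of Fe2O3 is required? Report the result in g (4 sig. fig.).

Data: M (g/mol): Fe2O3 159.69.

n(Fe) = 16.11 mol
n(Fe2O3) = (1/2) × 16.11 = 8.055 mol
mass = 8.055 × 159.69 = 1286 g

1286 g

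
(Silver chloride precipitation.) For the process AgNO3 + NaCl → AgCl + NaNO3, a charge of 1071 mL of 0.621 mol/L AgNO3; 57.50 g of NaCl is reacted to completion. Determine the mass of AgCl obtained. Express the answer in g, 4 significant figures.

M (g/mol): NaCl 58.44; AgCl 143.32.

n(AgNO3) = 0.621 × 1071/1000 = 0.6651 mol
n(NaCl) = 57.50 / 58.44 = 0.9839 mol
n/ν → AgNO3: 0.6651, NaCl: 0.9839; AgNO3 is limiting.
n(AgCl) = (1/1) × 0.6651 = 0.6651 mol
mass = 0.6651 × 143.32 = 95.32 g

95.32 g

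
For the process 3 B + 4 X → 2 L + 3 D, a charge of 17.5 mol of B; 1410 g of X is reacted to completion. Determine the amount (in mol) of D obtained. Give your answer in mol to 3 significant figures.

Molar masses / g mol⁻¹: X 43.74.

17.5 mol

n(B) = 17.50 mol
n(X) = 1410 / 43.74 = 32.24 mol
n/ν for B = 17.50/3 = 5.833
n/ν for X = 32.24/4 = 8.060
Smallest n/ν is B → limiting reagent.
n(D) = (3/3) × 17.50 = 17.50 mol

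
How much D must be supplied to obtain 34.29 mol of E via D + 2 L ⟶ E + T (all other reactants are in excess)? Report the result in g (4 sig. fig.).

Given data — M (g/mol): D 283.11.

n(E) = 34.29 mol
n(D) = (1/1) × 34.29 = 34.29 mol
mass = 34.29 × 283.11 = 9708 g

9708 g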